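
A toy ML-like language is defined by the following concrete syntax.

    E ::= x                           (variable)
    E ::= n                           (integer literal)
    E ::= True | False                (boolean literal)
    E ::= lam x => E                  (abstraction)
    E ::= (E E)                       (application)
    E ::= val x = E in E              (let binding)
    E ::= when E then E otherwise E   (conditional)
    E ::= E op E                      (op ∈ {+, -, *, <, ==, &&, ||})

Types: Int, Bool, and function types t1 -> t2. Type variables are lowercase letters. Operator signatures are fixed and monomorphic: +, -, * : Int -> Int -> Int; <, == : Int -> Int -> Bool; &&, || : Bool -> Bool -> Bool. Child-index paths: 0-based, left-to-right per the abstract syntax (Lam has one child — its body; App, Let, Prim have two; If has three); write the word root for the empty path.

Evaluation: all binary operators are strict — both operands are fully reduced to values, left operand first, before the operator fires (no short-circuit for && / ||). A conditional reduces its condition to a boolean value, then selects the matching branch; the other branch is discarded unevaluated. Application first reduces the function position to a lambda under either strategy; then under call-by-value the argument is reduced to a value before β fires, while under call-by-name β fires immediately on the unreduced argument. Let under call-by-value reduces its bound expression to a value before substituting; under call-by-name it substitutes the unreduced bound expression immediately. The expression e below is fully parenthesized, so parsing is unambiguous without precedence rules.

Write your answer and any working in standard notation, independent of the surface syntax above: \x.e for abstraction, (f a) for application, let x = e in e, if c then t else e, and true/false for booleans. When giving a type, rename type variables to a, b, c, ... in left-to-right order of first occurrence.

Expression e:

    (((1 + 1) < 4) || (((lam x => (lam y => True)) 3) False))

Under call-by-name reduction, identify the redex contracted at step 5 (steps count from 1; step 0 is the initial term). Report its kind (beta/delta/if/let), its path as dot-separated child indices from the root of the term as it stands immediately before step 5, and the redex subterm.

Answer: delta at root : (true || true)

Trace:
step 0: (((1 + 1) < 4) || (((\x.(\y.true)) 3) false))
step 1: [delta@0.0] ((2 < 4) || (((\x.(\y.true)) 3) false))
step 2: [delta@0] (true || (((\x.(\y.true)) 3) false))
step 3: [beta@1.0] (true || ((\y.true) false))
step 4: [beta@1] (true || true)
step 5: [delta@root] true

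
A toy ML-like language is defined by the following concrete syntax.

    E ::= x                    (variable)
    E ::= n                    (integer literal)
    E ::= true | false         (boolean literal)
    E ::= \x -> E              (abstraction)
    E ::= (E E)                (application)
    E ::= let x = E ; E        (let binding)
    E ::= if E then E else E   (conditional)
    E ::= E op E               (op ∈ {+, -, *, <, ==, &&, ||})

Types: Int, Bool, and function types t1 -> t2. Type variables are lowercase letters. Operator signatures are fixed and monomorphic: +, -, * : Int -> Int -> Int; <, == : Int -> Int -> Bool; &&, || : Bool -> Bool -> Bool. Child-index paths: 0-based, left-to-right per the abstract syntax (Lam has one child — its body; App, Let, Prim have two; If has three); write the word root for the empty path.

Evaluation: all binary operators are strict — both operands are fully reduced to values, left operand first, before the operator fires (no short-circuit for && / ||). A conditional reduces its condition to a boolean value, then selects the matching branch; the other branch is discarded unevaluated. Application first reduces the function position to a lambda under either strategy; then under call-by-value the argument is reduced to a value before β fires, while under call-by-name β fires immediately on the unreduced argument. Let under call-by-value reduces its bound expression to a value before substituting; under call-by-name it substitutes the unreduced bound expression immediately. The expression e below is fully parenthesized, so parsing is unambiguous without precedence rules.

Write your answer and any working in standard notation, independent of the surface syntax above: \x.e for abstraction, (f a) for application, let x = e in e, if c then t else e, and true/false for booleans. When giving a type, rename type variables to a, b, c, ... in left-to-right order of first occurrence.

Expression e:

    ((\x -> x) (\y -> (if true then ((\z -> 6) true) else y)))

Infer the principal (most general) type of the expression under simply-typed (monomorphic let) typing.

Answer: Int -> Int

Derivation:
x : a
\x._ : a -> a
  unify Bool ~ Bool
\z._ : c -> Int
  unify c -> Int ~ Bool -> d
  unify c ~ Bool
  unify Int ~ d
_ _ : Int
y : b
  unify Int ~ b
\y._ : Int -> Int
  unify a -> a ~ (Int -> Int) -> e
  unify a ~ Int -> Int
  unify Int -> Int ~ e
_ _ : Int -> Int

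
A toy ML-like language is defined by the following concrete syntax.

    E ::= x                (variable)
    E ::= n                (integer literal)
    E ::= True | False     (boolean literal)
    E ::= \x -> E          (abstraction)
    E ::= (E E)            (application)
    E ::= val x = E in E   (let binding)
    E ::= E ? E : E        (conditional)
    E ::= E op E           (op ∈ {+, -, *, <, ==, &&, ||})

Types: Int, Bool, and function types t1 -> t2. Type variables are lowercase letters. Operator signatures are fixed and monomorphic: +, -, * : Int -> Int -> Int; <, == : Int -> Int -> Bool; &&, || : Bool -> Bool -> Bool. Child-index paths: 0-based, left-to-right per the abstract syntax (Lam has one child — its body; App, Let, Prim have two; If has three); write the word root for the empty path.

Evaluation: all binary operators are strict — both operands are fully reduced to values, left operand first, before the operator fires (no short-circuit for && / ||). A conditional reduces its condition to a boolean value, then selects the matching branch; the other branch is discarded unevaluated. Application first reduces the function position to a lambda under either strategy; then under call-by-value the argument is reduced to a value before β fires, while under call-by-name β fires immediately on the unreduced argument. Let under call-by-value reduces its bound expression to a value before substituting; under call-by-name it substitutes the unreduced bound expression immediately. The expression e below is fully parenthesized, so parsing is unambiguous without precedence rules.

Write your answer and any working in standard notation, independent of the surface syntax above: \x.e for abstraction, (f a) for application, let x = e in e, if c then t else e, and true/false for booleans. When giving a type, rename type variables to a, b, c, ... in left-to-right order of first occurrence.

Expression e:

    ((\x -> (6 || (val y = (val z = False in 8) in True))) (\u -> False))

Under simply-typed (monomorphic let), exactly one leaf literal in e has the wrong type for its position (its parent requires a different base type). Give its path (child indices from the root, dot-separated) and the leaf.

Trace:
  unify Int ~ Bool
  FAIL: mismatch Int ~ Bool

Answer: 0.0.0 : 6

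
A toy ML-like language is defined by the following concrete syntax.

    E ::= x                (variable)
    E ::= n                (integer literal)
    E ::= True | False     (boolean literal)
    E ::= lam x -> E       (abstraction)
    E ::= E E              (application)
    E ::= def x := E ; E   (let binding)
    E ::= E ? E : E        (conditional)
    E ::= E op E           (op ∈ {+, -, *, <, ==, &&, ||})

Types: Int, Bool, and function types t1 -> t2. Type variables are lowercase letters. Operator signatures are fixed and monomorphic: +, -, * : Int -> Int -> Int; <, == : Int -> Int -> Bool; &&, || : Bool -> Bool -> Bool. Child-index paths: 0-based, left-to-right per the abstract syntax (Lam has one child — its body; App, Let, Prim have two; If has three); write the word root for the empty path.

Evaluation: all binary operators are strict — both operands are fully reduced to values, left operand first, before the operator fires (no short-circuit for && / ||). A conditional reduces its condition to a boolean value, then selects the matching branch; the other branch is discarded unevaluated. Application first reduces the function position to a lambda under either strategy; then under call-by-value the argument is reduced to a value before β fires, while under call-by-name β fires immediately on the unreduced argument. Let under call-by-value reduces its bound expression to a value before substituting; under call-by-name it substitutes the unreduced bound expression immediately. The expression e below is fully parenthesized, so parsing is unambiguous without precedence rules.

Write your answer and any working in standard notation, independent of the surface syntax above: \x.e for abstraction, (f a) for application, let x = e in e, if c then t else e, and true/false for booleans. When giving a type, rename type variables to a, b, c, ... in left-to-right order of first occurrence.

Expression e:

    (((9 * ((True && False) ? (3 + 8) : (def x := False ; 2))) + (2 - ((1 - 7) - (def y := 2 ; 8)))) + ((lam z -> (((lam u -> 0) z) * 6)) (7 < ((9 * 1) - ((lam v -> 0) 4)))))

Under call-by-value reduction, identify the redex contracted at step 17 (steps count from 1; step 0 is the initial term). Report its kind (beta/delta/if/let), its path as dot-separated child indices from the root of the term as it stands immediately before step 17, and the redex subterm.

Derivation:
step 0: (((9 * (if (true && false) then (3 + 8) else (let x = false in 2))) + (2 - ((1 - 7) - (let y = 2 in 8)))) + ((\z.(((\u.0) z) * 6)) (7 < ((9 * 1) - ((\v.0) 4)))))
step 1: [delta@0.0.1.0] (((9 * (if false then (3 + 8) else (let x = false in 2))) + (2 - ((1 - 7) - (let y = 2 in 8)))) + ((\z.(((\u.0) z) * 6)) (7 < ((9 * 1) - ((\v.0) 4)))))
step 2: [if@0.0.1] (((9 * (let x = false in 2)) + (2 - ((1 - 7) - (let y = 2 in 8)))) + ((\z.(((\u.0) z) * 6)) (7 < ((9 * 1) - ((\v.0) 4)))))
step 3: [let@0.0.1] (((9 * 2) + (2 - ((1 - 7) - (let y = 2 in 8)))) + ((\z.(((\u.0) z) * 6)) (7 < ((9 * 1) - ((\v.0) 4)))))
step 4: [delta@0.0] ((18 + (2 - ((1 - 7) - (let y = 2 in 8)))) + ((\z.(((\u.0) z) * 6)) (7 < ((9 * 1) - ((\v.0) 4)))))
step 5: [delta@0.1.1.0] ((18 + (2 - (-6 - (let y = 2 in 8)))) + ((\z.(((\u.0) z) * 6)) (7 < ((9 * 1) - ((\v.0) 4)))))
step 6: [let@0.1.1.1] ((18 + (2 - (-6 - 8))) + ((\z.(((\u.0) z) * 6)) (7 < ((9 * 1) - ((\v.0) 4)))))
step 7: [delta@0.1.1] ((18 + (2 - -14)) + ((\z.(((\u.0) z) * 6)) (7 < ((9 * 1) - ((\v.0) 4)))))
step 8: [delta@0.1] ((18 + 16) + ((\z.(((\u.0) z) * 6)) (7 < ((9 * 1) - ((\v.0) 4)))))
step 9: [delta@0] (34 + ((\z.(((\u.0) z) * 6)) (7 < ((9 * 1) - ((\v.0) 4)))))
step 10: [delta@1.1.1.0] (34 + ((\z.(((\u.0) z) * 6)) (7 < (9 - ((\v.0) 4)))))
step 11: [beta@1.1.1.1] (34 + ((\z.(((\u.0) z) * 6)) (7 < (9 - 0))))
step 12: [delta@1.1.1] (34 + ((\z.(((\u.0) z) * 6)) (7 < 9)))
step 13: [delta@1.1] (34 + ((\z.(((\u.0) z) * 6)) true))
step 14: [beta@1] (34 + (((\u.0) true) * 6))
step 15: [beta@1.0] (34 + (0 * 6))
step 16: [delta@1] (34 + 0)
step 17: [delta@root] 34

Answer: delta at root : (34 + 0)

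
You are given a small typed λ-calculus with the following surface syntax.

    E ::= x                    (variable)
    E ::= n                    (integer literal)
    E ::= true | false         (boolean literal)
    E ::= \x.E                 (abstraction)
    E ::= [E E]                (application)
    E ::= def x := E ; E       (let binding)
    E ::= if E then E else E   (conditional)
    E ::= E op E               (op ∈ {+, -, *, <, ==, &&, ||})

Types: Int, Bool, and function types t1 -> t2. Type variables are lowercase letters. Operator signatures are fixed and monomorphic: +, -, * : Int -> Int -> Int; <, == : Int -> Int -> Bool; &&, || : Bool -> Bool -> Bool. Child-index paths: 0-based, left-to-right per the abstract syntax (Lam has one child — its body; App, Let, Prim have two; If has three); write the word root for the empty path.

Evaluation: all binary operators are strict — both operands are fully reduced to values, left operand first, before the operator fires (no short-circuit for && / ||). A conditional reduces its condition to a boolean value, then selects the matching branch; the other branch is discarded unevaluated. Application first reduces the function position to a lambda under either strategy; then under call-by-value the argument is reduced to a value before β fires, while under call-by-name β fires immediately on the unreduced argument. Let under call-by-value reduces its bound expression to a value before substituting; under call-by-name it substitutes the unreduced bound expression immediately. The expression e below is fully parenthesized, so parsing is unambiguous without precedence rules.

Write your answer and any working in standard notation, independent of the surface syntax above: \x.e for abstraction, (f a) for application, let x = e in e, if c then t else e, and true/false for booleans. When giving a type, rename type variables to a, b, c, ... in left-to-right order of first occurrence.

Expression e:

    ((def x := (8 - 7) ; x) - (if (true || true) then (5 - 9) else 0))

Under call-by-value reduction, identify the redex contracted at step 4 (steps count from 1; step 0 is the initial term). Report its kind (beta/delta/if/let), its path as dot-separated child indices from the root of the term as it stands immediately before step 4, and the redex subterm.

Answer: if at 1 : (if true then (5 - 9) else 0)

Working:
step 0: ((let x = (8 - 7) in x) - (if (true || true) then (5 - 9) else 0))
step 1: [delta@0.0] ((let x = 1 in x) - (if (true || true) then (5 - 9) else 0))
step 2: [let@0] (1 - (if (true || true) then (5 - 9) else 0))
step 3: [delta@1.0] (1 - (if true then (5 - 9) else 0))
step 4: [if@1] (1 - (5 - 9))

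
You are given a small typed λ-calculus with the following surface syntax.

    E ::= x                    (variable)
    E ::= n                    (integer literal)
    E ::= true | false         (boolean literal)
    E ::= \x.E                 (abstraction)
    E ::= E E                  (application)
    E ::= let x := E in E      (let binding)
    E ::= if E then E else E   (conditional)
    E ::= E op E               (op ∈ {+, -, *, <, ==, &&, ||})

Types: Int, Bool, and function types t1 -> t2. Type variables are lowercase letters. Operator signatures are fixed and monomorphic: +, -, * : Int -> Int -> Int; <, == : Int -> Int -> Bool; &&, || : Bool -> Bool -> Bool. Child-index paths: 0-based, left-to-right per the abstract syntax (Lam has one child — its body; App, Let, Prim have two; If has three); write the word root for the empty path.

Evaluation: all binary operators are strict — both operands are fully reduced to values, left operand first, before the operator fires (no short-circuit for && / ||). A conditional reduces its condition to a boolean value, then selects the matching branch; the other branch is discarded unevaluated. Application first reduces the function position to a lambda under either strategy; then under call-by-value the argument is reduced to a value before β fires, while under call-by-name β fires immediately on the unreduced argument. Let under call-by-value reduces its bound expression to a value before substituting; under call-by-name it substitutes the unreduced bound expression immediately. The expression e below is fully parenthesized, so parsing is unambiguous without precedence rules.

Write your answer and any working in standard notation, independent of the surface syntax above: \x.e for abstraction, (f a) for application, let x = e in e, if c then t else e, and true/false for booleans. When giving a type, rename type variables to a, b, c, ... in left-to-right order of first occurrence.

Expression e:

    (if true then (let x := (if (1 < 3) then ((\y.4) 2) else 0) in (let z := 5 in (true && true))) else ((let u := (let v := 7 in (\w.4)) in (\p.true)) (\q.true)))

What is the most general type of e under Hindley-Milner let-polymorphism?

Derivation:
  unify Bool ~ Bool
  unify Int ~ Int
  unify Int ~ Int
  unify Bool ~ Bool
\y._ : a -> Int
  unify a -> Int ~ Int -> b
  unify a ~ Int
  unify Int ~ b
_ _ : Int
  unify Int ~ Int
let x : Int
let z : Int
  unify Bool ~ Bool
  unify Bool ~ Bool
let v : Int
\w._ : c -> Int
let u : forall. c -> Int
\p._ : d -> Bool
\q._ : e -> Bool
  unify d -> Bool ~ (e -> Bool) -> f
  unify d ~ e -> Bool
  unify Bool ~ f
_ _ : Bool
  unify Bool ~ Bool

Answer: Bool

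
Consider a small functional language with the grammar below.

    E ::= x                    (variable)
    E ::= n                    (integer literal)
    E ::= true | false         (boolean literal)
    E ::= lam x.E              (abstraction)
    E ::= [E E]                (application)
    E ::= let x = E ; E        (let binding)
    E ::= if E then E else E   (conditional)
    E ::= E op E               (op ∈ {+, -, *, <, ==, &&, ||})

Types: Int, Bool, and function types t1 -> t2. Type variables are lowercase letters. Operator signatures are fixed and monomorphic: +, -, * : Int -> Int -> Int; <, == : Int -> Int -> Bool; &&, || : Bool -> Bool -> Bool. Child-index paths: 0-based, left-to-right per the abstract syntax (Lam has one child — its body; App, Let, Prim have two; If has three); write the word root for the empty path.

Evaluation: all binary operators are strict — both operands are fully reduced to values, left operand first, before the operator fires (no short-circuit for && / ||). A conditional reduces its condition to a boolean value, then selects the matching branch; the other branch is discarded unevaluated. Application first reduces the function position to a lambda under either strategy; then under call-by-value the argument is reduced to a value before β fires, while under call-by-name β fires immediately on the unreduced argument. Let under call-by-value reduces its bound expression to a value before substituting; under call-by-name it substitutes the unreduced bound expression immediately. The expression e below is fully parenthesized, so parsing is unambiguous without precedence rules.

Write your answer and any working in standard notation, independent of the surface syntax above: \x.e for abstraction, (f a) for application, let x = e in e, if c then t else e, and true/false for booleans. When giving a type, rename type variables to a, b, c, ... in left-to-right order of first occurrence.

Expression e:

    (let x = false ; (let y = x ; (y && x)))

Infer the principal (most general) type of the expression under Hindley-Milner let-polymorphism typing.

Trace:
let x : Bool
x : Bool
let y : Bool
y : Bool
  unify Bool ~ Bool
x : Bool
  unify Bool ~ Bool

Answer: Bool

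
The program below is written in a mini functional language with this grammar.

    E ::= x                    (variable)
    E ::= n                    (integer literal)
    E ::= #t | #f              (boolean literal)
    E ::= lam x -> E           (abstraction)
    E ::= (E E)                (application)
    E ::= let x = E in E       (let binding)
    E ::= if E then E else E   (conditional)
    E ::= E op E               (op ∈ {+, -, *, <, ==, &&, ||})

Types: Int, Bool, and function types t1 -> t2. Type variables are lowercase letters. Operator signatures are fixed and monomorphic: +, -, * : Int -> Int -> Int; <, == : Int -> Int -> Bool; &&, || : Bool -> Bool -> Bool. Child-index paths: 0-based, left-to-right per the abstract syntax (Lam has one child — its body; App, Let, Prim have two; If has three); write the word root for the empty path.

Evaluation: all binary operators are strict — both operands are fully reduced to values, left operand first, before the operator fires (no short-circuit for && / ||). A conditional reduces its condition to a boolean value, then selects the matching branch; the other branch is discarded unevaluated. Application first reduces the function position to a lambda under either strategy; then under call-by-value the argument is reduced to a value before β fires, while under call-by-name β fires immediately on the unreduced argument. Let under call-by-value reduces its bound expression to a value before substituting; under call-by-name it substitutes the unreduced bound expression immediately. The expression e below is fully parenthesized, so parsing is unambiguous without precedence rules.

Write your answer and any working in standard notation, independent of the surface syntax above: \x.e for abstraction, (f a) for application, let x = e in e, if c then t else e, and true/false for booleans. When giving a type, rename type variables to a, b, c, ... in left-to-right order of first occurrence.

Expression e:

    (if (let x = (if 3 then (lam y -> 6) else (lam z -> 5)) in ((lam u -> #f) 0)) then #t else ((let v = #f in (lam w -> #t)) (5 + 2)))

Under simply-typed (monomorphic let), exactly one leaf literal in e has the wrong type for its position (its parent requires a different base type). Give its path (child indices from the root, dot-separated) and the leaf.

Answer: 0.0.0 : 3

Working:
  unify Int ~ Bool
  FAIL: mismatch Int ~ Bool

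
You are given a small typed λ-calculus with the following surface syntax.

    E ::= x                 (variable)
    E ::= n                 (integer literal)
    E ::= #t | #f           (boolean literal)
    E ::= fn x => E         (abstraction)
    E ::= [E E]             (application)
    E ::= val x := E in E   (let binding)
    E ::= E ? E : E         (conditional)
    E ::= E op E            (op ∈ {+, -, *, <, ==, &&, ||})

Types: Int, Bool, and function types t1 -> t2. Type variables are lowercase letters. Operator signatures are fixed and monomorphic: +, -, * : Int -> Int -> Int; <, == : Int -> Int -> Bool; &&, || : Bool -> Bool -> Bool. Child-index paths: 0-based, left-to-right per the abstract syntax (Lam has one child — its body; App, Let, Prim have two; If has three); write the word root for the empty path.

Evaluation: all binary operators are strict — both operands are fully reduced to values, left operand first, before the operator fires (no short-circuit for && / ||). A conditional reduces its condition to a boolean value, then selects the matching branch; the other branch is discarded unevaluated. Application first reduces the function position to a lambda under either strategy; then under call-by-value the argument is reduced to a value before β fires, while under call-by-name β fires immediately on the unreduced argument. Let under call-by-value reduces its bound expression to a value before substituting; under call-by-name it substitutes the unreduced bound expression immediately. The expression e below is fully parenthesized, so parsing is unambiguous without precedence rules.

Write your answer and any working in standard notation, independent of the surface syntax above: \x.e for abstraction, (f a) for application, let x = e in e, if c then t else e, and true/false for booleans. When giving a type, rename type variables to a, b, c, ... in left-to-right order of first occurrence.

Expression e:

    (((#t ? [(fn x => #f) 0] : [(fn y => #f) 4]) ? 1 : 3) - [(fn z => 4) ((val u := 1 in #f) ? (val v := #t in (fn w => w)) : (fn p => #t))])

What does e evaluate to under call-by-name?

Trace:
step 0: ((if (if true then ((\x.false) 0) else ((\y.false) 4)) then 1 else 3) - ((\z.4) (if (let u = 1 in false) then (let v = true in (\w.w)) else (\p.true))))
step 1: [if@0.0] ((if ((\x.false) 0) then 1 else 3) - ((\z.4) (if (let u = 1 in false) then (let v = true in (\w.w)) else (\p.true))))
step 2: [beta@0.0] ((if false then 1 else 3) - ((\z.4) (if (let u = 1 in false) then (let v = true in (\w.w)) else (\p.true))))
step 3: [if@0] (3 - ((\z.4) (if (let u = 1 in false) then (let v = true in (\w.w)) else (\p.true))))
step 4: [beta@1] (3 - 4)
step 5: [delta@root] -1

Answer: -1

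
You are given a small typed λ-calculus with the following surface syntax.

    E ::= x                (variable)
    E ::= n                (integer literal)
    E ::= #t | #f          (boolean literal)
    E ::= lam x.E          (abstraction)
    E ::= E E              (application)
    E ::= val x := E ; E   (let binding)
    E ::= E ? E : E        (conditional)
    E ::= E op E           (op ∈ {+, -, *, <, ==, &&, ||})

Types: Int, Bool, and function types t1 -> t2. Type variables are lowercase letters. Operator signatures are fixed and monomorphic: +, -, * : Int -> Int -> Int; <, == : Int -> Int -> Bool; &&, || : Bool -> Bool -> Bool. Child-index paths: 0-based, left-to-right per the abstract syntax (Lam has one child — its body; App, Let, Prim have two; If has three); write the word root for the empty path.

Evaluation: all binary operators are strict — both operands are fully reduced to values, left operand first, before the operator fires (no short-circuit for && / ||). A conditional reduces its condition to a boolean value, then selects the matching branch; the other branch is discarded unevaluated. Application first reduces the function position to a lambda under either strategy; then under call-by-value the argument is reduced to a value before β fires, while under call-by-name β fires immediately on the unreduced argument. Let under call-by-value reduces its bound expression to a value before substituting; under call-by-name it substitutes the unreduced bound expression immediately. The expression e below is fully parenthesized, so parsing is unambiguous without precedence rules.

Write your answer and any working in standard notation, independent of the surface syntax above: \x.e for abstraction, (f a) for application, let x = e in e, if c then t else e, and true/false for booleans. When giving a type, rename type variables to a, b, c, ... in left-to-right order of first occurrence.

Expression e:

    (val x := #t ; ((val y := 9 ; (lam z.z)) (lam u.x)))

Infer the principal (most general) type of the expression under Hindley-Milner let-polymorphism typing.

Derivation:
let x : Bool
let y : Int
z : a
\z._ : a -> a
x : Bool
\u._ : b -> Bool
  unify a -> a ~ (b -> Bool) -> c
  unify a ~ b -> Bool
  unify b -> Bool ~ c
_ _ : b -> Bool

Answer: a -> Bool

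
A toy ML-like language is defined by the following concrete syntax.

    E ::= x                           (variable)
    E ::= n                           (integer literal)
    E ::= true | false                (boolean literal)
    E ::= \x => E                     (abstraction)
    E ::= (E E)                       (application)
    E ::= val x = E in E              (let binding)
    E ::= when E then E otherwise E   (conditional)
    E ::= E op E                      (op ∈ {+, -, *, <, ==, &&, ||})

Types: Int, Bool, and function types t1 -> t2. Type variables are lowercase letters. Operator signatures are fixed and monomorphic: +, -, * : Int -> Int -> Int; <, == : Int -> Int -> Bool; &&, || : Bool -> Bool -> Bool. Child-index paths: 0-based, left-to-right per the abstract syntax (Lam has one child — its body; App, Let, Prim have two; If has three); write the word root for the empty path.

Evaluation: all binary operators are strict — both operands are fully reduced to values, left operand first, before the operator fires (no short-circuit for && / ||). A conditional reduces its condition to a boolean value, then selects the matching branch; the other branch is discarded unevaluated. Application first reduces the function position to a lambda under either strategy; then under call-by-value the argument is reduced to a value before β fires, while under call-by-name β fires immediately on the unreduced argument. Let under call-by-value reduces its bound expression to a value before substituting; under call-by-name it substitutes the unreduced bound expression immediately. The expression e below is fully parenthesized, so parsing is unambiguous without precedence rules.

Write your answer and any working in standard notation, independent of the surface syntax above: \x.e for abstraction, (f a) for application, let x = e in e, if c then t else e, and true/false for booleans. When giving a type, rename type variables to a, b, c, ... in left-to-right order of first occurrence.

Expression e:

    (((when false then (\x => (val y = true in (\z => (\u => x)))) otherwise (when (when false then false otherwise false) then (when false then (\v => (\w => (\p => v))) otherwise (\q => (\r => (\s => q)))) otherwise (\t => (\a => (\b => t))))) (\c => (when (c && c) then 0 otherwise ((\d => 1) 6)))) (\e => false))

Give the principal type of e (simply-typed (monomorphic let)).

Trace:
  unify Bool ~ Bool
let y : Bool
x : a
\u._ : c -> a
\z._ : b -> c -> a
\x._ : a -> b -> c -> a
  unify Bool ~ Bool
  unify Bool ~ Bool
  unify Bool ~ Bool
  unify Bool ~ Bool
v : d
\p._ : f -> d
\w._ : e -> f -> d
\v._ : d -> e -> f -> d
q : g
\s._ : i -> g
\r._ : h -> i -> g
\q._ : g -> h -> i -> g
  unify d -> e -> f -> d ~ g -> h -> i -> g
  unify d ~ g
  unify e -> f -> g ~ h -> i -> g
  unify e ~ h
  unify f -> g ~ i -> g
  unify f ~ i
  unify g ~ g
t : j
\b._ : l -> j
\a._ : k -> l -> j
\t._ : j -> k -> l -> j
  unify g -> h -> i -> g ~ j -> k -> l -> j
  unify g ~ j
  unify h -> i -> j ~ k -> l -> j
  unify h ~ k
  unify i -> j ~ l -> j
  unify i ~ l
  unify j ~ j
  unify a -> b -> c -> a ~ j -> k -> l -> j
  unify a ~ j
  unify b -> c -> j ~ k -> l -> j
  unify b ~ k
  unify c -> j ~ l -> j
  unify c ~ l
  unify j ~ j
c : m
  unify m ~ Bool
c : Bool
  unify Bool ~ Bool
  unify Bool ~ Bool
\d._ : n -> Int
  unify n -> Int ~ Int -> o
  unify n ~ Int
  unify Int ~ o
_ _ : Int
  unify Int ~ Int
\c._ : Bool -> Int
  unify j -> k -> l -> j ~ (Bool -> Int) -> p
  unify j ~ Bool -> Int
  unify k -> l -> Bool -> Int ~ p
_ _ : k -> l -> Bool -> Int
\e._ : q -> Bool
  unify k -> l -> Bool -> Int ~ (q -> Bool) -> r
  unify k ~ q -> Bool
  unify l -> Bool -> Int ~ r
_ _ : l -> Bool -> Int

Answer: a -> Bool -> Int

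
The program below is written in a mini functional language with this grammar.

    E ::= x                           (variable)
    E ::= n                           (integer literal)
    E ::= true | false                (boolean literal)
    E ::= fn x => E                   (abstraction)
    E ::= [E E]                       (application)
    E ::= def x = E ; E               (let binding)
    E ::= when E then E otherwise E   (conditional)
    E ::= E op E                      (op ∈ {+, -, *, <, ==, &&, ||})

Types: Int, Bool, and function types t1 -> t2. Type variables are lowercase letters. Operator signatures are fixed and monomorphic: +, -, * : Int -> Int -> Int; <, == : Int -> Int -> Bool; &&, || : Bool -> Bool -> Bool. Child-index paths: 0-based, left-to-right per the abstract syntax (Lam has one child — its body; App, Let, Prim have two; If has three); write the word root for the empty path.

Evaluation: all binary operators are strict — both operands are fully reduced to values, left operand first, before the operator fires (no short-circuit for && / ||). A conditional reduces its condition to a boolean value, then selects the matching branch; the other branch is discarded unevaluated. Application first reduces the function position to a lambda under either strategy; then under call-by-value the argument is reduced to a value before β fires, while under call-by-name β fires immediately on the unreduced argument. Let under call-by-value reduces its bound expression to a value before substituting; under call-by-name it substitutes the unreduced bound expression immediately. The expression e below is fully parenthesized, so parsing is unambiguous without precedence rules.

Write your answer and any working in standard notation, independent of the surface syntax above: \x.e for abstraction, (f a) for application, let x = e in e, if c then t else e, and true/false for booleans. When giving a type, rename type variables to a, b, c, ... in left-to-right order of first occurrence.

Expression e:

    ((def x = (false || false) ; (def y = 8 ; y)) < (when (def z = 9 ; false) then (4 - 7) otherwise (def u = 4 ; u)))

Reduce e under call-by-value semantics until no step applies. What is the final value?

Working:
step 0: ((let x = (false || false) in (let y = 8 in y)) < (if (let z = 9 in false) then (4 - 7) else (let u = 4 in u)))
step 1: [delta@0.0] ((let x = false in (let y = 8 in y)) < (if (let z = 9 in false) then (4 - 7) else (let u = 4 in u)))
step 2: [let@0] ((let y = 8 in y) < (if (let z = 9 in false) then (4 - 7) else (let u = 4 in u)))
step 3: [let@0] (8 < (if (let z = 9 in false) then (4 - 7) else (let u = 4 in u)))
step 4: [let@1.0] (8 < (if false then (4 - 7) else (let u = 4 in u)))
step 5: [if@1] (8 < (let u = 4 in u))
step 6: [let@1] (8 < 4)
step 7: [delta@root] false

Answer: false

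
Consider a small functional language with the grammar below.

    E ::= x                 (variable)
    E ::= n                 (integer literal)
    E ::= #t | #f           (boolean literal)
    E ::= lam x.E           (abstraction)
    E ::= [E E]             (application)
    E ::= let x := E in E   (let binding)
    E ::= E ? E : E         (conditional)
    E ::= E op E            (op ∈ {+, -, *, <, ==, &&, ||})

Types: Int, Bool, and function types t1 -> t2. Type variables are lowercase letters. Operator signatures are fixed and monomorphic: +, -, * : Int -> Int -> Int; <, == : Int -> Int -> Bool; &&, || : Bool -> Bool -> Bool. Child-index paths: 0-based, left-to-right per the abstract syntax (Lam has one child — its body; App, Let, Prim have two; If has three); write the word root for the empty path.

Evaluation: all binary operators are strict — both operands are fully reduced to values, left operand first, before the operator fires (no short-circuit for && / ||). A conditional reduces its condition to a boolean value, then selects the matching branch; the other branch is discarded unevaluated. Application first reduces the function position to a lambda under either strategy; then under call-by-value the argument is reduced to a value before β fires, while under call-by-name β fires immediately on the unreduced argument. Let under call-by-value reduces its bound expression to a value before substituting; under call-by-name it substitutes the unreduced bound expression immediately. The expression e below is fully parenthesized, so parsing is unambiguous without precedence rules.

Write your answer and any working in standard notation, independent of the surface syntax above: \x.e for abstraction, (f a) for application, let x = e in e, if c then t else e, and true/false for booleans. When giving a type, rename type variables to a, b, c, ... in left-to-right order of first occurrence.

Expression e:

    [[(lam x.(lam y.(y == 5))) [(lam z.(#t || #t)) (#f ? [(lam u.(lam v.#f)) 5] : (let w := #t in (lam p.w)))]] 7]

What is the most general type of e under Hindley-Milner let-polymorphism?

Working:
y : b
  unify b ~ Int
  unify Int ~ Int
\y._ : Int -> Bool
\x._ : a -> Int -> Bool
  unify Bool ~ Bool
  unify Bool ~ Bool
\z._ : c -> Bool
  unify Bool ~ Bool
\v._ : e -> Bool
\u._ : d -> e -> Bool
  unify d -> e -> Bool ~ Int -> f
  unify d ~ Int
  unify e -> Bool ~ f
_ _ : e -> Bool
let w : Bool
w : Bool
\p._ : g -> Bool
  unify e -> Bool ~ g -> Bool
  unify e ~ g
  unify Bool ~ Bool
  unify c -> Bool ~ (g -> Bool) -> h
  unify c ~ g -> Bool
  unify Bool ~ h
_ _ : Bool
  unify a -> Int -> Bool ~ Bool -> i
  unify a ~ Bool
  unify Int -> Bool ~ i
_ _ : Int -> Bool
  unify Int -> Bool ~ Int -> j
  unify Int ~ Int
  unify Bool ~ j
_ _ : Bool

Answer: Bool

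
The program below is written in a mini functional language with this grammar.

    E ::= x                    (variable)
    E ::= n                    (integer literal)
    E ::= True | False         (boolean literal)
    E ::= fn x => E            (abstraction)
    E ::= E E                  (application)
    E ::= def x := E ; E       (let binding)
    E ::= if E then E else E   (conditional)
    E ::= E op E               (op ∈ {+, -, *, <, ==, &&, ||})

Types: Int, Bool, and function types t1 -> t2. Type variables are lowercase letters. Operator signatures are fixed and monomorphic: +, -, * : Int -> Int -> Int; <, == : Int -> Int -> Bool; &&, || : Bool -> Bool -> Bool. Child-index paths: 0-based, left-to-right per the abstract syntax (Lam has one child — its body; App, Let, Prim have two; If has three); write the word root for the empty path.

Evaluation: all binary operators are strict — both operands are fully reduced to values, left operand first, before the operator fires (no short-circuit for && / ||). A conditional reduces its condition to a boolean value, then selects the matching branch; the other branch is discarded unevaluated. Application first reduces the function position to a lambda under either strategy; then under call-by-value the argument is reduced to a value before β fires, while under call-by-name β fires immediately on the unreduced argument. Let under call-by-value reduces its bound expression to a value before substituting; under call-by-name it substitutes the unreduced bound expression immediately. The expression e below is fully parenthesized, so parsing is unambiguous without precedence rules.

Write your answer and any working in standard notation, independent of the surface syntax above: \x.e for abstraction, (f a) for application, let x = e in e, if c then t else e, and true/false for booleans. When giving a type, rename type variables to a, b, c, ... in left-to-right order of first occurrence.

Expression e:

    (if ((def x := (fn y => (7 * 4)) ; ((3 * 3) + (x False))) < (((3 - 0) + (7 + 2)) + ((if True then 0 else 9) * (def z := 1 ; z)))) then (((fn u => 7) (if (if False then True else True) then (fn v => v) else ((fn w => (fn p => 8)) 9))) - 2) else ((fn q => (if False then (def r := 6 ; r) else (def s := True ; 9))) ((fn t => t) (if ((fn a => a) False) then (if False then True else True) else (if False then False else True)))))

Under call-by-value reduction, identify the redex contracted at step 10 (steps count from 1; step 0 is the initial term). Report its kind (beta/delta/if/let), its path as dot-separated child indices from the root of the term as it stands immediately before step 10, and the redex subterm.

Answer: let at 0.1.1.1 : (let z = 1 in z)

Working:
step 0: (if ((let x = (\y.(7 * 4)) in ((3 * 3) + (x false))) < (((3 - 0) + (7 + 2)) + ((if true then 0 else 9) * (let z = 1 in z)))) then (((\u.7) (if (if false then true else true) then (\v.v) else ((\w.(\p.8)) 9))) - 2) else ((\q.(if false then (let r = 6 in r) else (let s = true in 9))) ((\t.t) (if ((\a.a) false) then (if false then true else true) else (if false then false else true)))))
step 1: [let@0.0] (if (((3 * 3) + ((\y.(7 * 4)) false)) < (((3 - 0) + (7 + 2)) + ((if true then 0 else 9) * (let z = 1 in z)))) then (((\u.7) (if (if false then true else true) then (\v.v) else ((\w.(\p.8)) 9))) - 2) else ((\q.(if false then (let r = 6 in r) else (let s = true in 9))) ((\t.t) (if ((\a.a) false) then (if false then true else true) else (if false then false else true)))))
step 2: [delta@0.0.0] (if ((9 + ((\y.(7 * 4)) false)) < (((3 - 0) + (7 + 2)) + ((if true then 0 else 9) * (let z = 1 in z)))) then (((\u.7) (if (if false then true else true) then (\v.v) else ((\w.(\p.8)) 9))) - 2) else ((\q.(if false then (let r = 6 in r) else (let s = true in 9))) ((\t.t) (if ((\a.a) false) then (if false then true else true) else (if false then false else true)))))
step 3: [beta@0.0.1] (if ((9 + (7 * 4)) < (((3 - 0) + (7 + 2)) + ((if true then 0 else 9) * (let z = 1 in z)))) then (((\u.7) (if (if false then true else true) then (\v.v) else ((\w.(\p.8)) 9))) - 2) else ((\q.(if false then (let r = 6 in r) else (let s = true in 9))) ((\t.t) (if ((\a.a) false) then (if false then true else true) else (if false then false else true)))))
step 4: [delta@0.0.1] (if ((9 + 28) < (((3 - 0) + (7 + 2)) + ((if true then 0 else 9) * (let z = 1 in z)))) then (((\u.7) (if (if false then true else true) then (\v.v) else ((\w.(\p.8)) 9))) - 2) else ((\q.(if false then (let r = 6 in r) else (let s = true in 9))) ((\t.t) (if ((\a.a) false) then (if false then true else true) else (if false then false else true)))))
step 5: [delta@0.0] (if (37 < (((3 - 0) + (7 + 2)) + ((if true then 0 else 9) * (let z = 1 in z)))) then (((\u.7) (if (if false then true else true) then (\v.v) else ((\w.(\p.8)) 9))) - 2) else ((\q.(if false then (let r = 6 in r) else (let s = true in 9))) ((\t.t) (if ((\a.a) false) then (if false then true else true) else (if false then false else true)))))
step 6: [delta@0.1.0.0] (if (37 < ((3 + (7 + 2)) + ((if true then 0 else 9) * (let z = 1 in z)))) then (((\u.7) (if (if false then true else true) then (\v.v) else ((\w.(\p.8)) 9))) - 2) else ((\q.(if false then (let r = 6 in r) else (let s = true in 9))) ((\t.t) (if ((\a.a) false) then (if false then true else true) else (if false then false else true)))))
step 7: [delta@0.1.0.1] (if (37 < ((3 + 9) + ((if true then 0 else 9) * (let z = 1 in z)))) then (((\u.7) (if (if false then true else true) then (\v.v) else ((\w.(\p.8)) 9))) - 2) else ((\q.(if false then (let r = 6 in r) else (let s = true in 9))) ((\t.t) (if ((\a.a) false) then (if false then true else true) else (if false then false else true)))))
step 8: [delta@0.1.0] (if (37 < (12 + ((if true then 0 else 9) * (let z = 1 in z)))) then (((\u.7) (if (if false then true else true) then (\v.v) else ((\w.(\p.8)) 9))) - 2) else ((\q.(if false then (let r = 6 in r) else (let s = true in 9))) ((\t.t) (if ((\a.a) false) then (if false then true else true) else (if false then false else true)))))
step 9: [if@0.1.1.0] (if (37 < (12 + (0 * (let z = 1 in z)))) then (((\u.7) (if (if false then true else true) then (\v.v) else ((\w.(\p.8)) 9))) - 2) else ((\q.(if false then (let r = 6 in r) else (let s = true in 9))) ((\t.t) (if ((\a.a) false) then (if false then true else true) else (if false then false else true)))))
step 10: [let@0.1.1.1] (if (37 < (12 + (0 * 1))) then (((\u.7) (if (if false then true else true) then (\v.v) else ((\w.(\p.8)) 9))) - 2) else ((\q.(if false then (let r = 6 in r) else (let s = true in 9))) ((\t.t) (if ((\a.a) false) then (if false then true else true) else (if false then false else true)))))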